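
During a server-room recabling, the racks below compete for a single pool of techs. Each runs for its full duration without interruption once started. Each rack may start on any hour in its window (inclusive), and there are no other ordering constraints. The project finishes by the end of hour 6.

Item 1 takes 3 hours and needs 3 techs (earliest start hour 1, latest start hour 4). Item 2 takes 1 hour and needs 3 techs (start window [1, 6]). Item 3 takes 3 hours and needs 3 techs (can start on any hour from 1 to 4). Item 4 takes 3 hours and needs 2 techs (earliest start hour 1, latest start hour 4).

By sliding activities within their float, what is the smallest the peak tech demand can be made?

Early-start (Item 1@1, Item 2@1, Item 3@1, Item 4@1) gives peak 11: h1:11  h2:8  h3:8  h4:0  h5:0  h6:0.
Shift Item 3→2, Item 4→4.
Schedule Item 1@1, Item 2@1, Item 3@2, Item 4@4: h1:6  h2:6  h3:6  h4:5  h5:2  h6:2 — peak 6.

6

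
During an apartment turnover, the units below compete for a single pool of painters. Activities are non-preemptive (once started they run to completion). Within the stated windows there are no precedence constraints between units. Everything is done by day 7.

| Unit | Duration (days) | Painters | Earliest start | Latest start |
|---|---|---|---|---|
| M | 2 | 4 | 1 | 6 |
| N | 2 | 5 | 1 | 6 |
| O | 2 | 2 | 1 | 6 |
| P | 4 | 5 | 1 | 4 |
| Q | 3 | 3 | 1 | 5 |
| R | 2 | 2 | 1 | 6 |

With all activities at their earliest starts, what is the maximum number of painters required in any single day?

Early-start schedule: M@1, N@1, O@1, P@1, Q@1, R@1.
Load per day: day 1: 21, day 2: 21, day 3: 8, day 4: 5, day 5: 0, day 6: 0, day 7: 0.
Peak is 21.

21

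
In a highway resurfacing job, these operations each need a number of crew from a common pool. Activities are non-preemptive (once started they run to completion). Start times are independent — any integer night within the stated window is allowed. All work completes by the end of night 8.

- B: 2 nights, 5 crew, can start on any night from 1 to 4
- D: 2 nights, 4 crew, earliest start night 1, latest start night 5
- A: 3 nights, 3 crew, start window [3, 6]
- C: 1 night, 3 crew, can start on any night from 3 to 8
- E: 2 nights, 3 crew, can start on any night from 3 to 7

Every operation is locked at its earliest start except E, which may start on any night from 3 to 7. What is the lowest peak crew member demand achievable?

9

E@3: n1:9  n2:9  n3:9  n4:6  n5:3  n6:0  n7:0  n8:0 → peak 9
E@4: n1:9  n2:9  n3:6  n4:6  n5:6  n6:0  n7:0  n8:0 → peak 9
E@5: n1:9  n2:9  n3:6  n4:3  n5:6  n6:3  n7:0  n8:0 → peak 9
E@6: n1:9  n2:9  n3:6  n4:3  n5:3  n6:3  n7:3  n8:0 → peak 9
E@7: n1:9  n2:9  n3:6  n4:3  n5:3  n6:0  n7:3  n8:3 → peak 9
Best is E@3, peak 9.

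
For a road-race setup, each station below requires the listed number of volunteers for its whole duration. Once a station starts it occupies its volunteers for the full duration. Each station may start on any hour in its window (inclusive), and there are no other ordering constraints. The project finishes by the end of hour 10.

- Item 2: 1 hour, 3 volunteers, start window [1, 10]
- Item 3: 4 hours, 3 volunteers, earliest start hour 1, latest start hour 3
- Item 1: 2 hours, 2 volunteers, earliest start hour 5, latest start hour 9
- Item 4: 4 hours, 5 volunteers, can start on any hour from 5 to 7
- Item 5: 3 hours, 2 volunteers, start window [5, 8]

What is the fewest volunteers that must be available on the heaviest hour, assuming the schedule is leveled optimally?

7

Early-start (Item 2@1, Item 3@1, Item 1@5, Item 4@5, Item 5@5) gives peak 9: h1:6  h2:3  h3:3  h4:3  h5:9  h6:9  h7:7  h8:5  h9:0  h10:0.
Shift Item 5→7.
Schedule Item 2@1, Item 3@1, Item 1@5, Item 4@5, Item 5@7: h1:6  h2:3  h3:3  h4:3  h5:7  h6:7  h7:7  h8:7  h9:2  h10:0 — peak 7.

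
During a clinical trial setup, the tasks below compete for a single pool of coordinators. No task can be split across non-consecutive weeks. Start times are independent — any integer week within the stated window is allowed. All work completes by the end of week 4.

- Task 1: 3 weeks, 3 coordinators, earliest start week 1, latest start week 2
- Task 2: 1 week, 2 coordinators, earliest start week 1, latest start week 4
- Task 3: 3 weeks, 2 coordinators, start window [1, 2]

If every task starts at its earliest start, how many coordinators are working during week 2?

At early start, week 2 has: Task 1, Task 3.
Demand: 3 + 2 = 5.

5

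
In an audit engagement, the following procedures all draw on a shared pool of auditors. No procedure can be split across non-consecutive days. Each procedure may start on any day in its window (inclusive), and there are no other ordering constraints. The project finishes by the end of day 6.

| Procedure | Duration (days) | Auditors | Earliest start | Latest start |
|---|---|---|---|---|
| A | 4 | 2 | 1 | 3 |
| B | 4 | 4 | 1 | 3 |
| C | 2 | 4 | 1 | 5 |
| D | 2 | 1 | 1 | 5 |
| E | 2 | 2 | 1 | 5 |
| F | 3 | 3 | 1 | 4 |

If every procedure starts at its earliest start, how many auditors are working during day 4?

6

At early start, day 4 has: A, B.
Demand: 2 + 4 = 6.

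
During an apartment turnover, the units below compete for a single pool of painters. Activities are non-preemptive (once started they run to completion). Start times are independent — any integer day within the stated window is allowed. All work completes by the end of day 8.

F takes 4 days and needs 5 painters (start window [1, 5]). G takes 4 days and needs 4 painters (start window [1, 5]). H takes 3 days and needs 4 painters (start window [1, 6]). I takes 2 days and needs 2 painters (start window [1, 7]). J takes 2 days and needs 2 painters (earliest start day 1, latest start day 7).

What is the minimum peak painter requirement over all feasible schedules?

Early-start (F@1, G@1, H@1, I@1, J@1) gives peak 17: d1:17  d2:17  d3:13  d4:9  d5:0  d6:0  d7:0  d8:0.
Shift G→5, H→5, J→3.
Schedule F@1, G@5, H@5, I@1, J@3: d1:7  d2:7  d3:7  d4:7  d5:8  d6:8  d7:8  d8:4 — peak 8.

8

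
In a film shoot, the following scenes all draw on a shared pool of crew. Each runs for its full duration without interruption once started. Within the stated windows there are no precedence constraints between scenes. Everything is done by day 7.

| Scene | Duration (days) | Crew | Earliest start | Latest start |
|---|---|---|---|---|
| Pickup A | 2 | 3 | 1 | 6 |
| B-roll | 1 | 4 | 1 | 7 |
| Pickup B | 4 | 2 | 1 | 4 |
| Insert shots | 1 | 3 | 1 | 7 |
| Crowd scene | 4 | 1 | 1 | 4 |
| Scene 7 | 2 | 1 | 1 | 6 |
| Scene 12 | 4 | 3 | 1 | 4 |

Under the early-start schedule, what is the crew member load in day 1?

17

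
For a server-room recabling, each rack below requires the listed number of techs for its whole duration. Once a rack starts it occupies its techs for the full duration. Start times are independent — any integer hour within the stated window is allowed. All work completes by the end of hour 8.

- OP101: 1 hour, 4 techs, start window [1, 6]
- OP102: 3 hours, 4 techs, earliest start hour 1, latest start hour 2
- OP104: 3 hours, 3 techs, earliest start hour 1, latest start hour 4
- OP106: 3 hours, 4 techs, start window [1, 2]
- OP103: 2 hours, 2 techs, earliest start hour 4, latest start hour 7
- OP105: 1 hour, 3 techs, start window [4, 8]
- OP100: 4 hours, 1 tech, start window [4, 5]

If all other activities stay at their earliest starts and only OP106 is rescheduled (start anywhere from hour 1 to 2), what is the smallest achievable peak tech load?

OP106@1: h1:15  h2:11  h3:11  h4:6  h5:3  h6:1  h7:1  h8:0 → peak 15
OP106@2: h1:11  h2:11  h3:11  h4:10  h5:3  h6:1  h7:1  h8:0 → peak 11
Best is OP106@2, peak 11.

11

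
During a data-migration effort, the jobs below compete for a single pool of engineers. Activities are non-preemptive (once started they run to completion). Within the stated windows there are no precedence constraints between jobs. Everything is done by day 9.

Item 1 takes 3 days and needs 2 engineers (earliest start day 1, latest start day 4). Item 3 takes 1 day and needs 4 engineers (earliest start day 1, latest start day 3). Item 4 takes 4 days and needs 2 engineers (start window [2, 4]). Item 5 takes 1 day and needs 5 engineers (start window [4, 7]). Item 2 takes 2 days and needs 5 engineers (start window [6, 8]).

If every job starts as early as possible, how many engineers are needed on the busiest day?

Early-start schedule: Item 1@1, Item 3@1, Item 4@2, Item 5@4, Item 2@6.
Load per day: day 1: 6, day 2: 4, day 3: 4, day 4: 7, day 5: 2, day 6: 5, day 7: 5, day 8: 0, day 9: 0.
Peak is 7.

7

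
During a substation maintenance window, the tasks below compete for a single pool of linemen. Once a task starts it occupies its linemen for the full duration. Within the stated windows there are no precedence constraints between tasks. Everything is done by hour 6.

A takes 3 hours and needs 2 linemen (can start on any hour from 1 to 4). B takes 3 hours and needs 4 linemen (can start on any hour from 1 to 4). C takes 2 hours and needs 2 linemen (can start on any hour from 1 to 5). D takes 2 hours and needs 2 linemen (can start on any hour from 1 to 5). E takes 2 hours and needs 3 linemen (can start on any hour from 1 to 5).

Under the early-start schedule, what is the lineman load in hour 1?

At early start, hour 1 has: A, B, C, D, E.
Demand: 2 + 4 + 2 + 2 + 3 = 13.

13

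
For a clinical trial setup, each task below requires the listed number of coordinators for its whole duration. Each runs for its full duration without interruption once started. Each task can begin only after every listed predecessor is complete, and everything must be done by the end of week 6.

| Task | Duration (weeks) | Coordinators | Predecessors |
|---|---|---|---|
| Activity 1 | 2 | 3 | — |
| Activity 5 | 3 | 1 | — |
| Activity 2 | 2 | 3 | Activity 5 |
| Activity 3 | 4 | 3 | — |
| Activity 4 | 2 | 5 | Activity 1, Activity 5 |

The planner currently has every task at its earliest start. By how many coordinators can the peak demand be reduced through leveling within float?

Early-start peak: w1:7  w2:7  w3:4  w4:11  w5:8  w6:0 ⇒ 11.
Leveled (Activity 1@1, Activity 5@1, Activity 2@4, Activity 3@1, Activity 4@5): w1:7  w2:7  w3:4  w4:6  w5:8  w6:5 ⇒ 8.
Reduction 11 − 8 = 3.

3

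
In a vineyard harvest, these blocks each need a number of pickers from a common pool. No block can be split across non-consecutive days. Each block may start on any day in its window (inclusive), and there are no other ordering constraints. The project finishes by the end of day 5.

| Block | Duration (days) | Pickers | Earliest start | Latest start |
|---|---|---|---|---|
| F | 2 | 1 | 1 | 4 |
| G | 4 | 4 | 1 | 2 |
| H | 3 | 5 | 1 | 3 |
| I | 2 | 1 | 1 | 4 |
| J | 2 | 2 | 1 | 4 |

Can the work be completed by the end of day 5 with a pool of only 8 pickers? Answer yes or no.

The minimum achievable peak is 9; 8 < 9, so no feasible schedule stays within the cap.

no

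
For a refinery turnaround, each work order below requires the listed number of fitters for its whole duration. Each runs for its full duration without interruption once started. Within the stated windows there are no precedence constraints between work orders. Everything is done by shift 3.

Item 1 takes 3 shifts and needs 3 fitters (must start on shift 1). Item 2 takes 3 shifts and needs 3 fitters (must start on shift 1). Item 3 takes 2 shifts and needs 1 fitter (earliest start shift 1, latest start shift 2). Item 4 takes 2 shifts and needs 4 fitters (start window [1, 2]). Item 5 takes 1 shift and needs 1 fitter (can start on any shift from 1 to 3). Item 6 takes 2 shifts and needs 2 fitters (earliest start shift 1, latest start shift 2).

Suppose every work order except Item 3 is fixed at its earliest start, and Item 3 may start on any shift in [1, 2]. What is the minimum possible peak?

13

Item 3@1: s1:14  s2:13  s3:6 → peak 14
Item 3@2: s1:13  s2:13  s3:7 → peak 13
Best is Item 3@2, peak 13.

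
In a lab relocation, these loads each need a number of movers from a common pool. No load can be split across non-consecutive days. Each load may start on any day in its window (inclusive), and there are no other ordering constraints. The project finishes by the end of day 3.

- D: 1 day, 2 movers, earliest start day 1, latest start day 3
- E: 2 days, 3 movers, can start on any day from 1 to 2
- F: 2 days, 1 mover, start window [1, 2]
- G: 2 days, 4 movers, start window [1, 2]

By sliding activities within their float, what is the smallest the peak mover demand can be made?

Early-start (D@1, E@1, F@1, G@1) gives peak 10: d1:10  d2:8  d3:0.
Shift G→2.
Schedule D@1, E@1, F@1, G@2: d1:6  d2:8  d3:4 — peak 8.
No arrangement of the 24 feasible schedules does better.

8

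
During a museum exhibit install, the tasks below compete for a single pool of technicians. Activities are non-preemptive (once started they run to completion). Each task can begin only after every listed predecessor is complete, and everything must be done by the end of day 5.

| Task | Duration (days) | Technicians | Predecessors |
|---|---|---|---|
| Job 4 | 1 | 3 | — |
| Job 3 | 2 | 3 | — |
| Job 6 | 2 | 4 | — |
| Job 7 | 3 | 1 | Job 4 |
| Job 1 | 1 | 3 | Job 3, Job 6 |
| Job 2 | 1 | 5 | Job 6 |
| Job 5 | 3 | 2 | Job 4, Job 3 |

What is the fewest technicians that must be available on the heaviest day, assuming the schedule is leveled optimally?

Early-start (Job 4@1, Job 3@1, Job 6@1, Job 7@2, Job 1@3, Job 2@3, Job 5@3) gives peak 11: d1:10  d2:8  d3:11  d4:3  d5:2.
Shift Job 6→2, Job 1→4, Job 2→5.
Schedule Job 4@1, Job 3@1, Job 6@2, Job 7@2, Job 1@4, Job 2@5, Job 5@3: d1:6  d2:8  d3:7  d4:6  d5:7 — peak 8.

8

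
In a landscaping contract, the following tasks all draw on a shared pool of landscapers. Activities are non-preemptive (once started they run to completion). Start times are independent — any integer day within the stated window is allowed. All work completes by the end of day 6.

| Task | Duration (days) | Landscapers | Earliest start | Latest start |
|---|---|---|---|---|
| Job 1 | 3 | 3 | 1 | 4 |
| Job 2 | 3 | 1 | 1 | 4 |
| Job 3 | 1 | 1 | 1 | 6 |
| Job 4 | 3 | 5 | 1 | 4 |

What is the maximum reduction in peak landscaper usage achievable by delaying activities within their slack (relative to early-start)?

5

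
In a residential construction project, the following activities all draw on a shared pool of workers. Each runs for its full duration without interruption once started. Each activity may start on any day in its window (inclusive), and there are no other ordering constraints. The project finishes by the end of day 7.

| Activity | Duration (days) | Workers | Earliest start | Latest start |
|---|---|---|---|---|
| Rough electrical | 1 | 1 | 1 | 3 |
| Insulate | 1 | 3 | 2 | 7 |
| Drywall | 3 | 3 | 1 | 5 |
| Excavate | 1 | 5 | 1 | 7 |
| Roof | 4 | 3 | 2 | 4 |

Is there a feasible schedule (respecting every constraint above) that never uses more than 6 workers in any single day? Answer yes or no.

Schedule Rough electrical@1, Insulate@2, Drywall@1, Excavate@7, Roof@3: d1:4  d2:6  d3:6  d4:3  d5:3  d6:3  d7:5 — peak 6 ≤ 6.

yes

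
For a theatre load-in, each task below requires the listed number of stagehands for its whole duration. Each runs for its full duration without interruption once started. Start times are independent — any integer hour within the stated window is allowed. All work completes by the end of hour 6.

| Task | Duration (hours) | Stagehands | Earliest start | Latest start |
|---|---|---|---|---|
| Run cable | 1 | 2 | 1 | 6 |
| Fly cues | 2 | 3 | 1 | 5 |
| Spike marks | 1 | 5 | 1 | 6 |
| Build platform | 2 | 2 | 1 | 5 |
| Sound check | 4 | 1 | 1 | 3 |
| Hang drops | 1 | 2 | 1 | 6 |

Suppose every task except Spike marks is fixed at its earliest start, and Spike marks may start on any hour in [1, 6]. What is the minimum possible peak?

Spike marks@1: h1:15  h2:6  h3:1  h4:1  h5:0  h6:0 → peak 15
Spike marks@2: h1:10  h2:11  h3:1  h4:1  h5:0  h6:0 → peak 11
Spike marks@3: h1:10  h2:6  h3:6  h4:1  h5:0  h6:0 → peak 10
Spike marks@4: h1:10  h2:6  h3:1  h4:6  h5:0  h6:0 → peak 10
Spike marks@5: h1:10  h2:6  h3:1  h4:1  h5:5  h6:0 → peak 10
Spike marks@6: h1:10  h2:6  h3:1  h4:1  h5:0  h6:5 → peak 10
Best is Spike marks@3, peak 10.

10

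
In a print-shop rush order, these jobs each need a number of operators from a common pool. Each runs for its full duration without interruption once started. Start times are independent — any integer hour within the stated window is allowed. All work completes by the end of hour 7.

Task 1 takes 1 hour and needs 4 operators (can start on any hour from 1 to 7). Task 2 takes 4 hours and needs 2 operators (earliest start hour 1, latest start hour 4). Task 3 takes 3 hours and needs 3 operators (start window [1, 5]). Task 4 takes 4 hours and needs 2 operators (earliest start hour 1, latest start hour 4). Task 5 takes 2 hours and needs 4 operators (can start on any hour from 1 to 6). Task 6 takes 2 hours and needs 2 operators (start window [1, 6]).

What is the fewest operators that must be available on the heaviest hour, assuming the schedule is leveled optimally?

7

Early-start (Task 1@1, Task 2@1, Task 3@1, Task 4@1, Task 5@1, Task 6@1) gives peak 17: h1:17  h2:13  h3:7  h4:4  h5:0  h6:0  h7:0.
Shift Task 3→2, Task 4→2, Task 5→5, Task 6→6.
Schedule Task 1@1, Task 2@1, Task 3@2, Task 4@2, Task 5@5, Task 6@6: h1:6  h2:7  h3:7  h4:7  h5:6  h6:6  h7:2 — peak 7.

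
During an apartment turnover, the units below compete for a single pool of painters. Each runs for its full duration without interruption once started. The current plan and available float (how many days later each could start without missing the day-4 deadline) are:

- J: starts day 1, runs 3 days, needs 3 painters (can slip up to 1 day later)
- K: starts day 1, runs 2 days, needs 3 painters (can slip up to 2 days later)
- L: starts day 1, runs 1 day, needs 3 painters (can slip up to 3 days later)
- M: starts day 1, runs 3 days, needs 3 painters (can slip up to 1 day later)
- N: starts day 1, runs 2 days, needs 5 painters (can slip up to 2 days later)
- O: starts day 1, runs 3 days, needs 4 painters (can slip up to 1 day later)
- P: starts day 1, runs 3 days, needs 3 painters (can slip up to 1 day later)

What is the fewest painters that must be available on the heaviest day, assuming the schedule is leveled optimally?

18

Early-start (J@1, K@1, L@1, M@1, N@1, O@1, P@1) gives peak 24: d1:24  d2:21  d3:13  d4:0.
Shift N→3, P→2.
Schedule J@1, K@1, L@1, M@1, N@3, O@1, P@2: d1:16  d2:16  d3:18  d4:8 — peak 18.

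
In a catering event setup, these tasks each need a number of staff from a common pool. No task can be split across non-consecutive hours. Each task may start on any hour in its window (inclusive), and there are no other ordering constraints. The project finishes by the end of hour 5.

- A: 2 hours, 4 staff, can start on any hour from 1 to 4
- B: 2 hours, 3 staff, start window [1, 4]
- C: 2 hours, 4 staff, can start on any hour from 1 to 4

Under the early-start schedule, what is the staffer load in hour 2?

At early start, hour 2 has: A, B, C.
Demand: 4 + 3 + 4 = 11.

11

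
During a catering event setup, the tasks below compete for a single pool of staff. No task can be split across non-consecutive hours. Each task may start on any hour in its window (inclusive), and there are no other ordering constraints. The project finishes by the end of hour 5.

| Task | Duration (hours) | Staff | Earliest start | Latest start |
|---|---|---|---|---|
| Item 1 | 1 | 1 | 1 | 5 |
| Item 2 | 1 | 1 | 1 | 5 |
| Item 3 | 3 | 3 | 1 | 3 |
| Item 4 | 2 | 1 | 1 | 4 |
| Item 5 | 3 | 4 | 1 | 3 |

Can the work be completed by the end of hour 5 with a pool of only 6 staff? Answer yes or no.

The minimum achievable peak is 7; 6 < 7, so no feasible schedule stays within the cap.

no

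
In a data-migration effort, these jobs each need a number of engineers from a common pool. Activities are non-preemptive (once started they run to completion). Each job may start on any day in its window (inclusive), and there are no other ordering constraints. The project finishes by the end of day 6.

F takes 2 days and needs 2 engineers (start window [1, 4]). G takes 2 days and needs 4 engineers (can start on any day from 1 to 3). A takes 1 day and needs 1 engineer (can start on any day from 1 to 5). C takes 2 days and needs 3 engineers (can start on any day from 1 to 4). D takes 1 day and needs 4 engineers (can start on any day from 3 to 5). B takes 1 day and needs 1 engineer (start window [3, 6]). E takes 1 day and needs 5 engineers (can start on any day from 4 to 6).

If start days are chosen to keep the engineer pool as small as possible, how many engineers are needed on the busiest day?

5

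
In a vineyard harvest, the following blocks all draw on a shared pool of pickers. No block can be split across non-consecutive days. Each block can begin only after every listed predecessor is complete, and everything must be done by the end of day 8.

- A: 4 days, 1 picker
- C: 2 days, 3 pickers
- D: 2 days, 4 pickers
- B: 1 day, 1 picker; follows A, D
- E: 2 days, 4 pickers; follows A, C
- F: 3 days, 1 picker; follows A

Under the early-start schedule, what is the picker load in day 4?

At early start, day 4 has: A.
Demand: 1 = 1.

1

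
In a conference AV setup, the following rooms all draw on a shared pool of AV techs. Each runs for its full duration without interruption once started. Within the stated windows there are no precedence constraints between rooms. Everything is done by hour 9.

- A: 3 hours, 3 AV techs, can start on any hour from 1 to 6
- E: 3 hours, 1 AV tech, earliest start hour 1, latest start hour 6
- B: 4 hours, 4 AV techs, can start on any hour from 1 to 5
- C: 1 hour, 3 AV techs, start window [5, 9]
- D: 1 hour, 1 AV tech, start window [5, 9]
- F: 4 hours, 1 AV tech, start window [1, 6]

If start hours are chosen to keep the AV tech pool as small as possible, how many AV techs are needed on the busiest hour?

5

Early-start (A@1, E@1, B@1, C@5, D@5, F@1) gives peak 9: h1:9  h2:9  h3:9  h4:5  h5:4  h6:0  h7:0  h8:0  h9:0.
Shift B→4, C→8.
Schedule A@1, E@1, B@4, C@8, D@5, F@1: h1:5  h2:5  h3:5  h4:5  h5:5  h6:4  h7:4  h8:3  h9:0 — peak 5.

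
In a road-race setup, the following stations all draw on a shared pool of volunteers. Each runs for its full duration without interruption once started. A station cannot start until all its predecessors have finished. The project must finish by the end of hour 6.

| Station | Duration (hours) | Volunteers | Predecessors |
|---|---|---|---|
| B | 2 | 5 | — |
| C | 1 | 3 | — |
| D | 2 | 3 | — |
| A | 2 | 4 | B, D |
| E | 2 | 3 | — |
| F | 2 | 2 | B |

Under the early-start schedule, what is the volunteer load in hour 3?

At early start, hour 3 has: A, F.
Demand: 4 + 2 = 6.

6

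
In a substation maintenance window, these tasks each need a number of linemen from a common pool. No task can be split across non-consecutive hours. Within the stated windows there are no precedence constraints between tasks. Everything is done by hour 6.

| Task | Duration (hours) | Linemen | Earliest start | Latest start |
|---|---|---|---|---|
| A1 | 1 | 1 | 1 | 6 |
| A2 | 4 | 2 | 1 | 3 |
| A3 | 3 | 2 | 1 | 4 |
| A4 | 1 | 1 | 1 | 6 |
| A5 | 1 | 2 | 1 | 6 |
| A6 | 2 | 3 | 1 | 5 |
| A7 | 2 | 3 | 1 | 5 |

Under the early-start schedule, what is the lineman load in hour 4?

2

At early start, hour 4 has: A2.
Demand: 2 = 2.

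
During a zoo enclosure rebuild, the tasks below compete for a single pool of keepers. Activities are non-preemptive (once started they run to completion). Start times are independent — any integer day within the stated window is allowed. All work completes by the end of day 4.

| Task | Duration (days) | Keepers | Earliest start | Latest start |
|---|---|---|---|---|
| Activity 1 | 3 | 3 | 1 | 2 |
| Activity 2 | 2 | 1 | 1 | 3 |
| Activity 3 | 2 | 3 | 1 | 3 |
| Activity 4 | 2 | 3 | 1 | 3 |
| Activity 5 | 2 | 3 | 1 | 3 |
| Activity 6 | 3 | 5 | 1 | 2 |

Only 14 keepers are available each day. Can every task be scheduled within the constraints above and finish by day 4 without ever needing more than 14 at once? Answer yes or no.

yes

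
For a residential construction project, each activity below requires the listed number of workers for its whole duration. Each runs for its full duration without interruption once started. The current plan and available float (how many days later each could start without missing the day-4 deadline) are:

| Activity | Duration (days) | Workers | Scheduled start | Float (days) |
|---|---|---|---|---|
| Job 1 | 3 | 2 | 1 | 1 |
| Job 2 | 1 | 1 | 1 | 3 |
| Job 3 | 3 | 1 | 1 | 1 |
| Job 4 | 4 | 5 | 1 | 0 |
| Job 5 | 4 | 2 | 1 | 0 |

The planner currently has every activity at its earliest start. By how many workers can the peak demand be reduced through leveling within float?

1

Early-start peak: d1:11  d2:10  d3:10  d4:7 ⇒ 11.
Leveled (Job 1@1, Job 2@1, Job 3@2, Job 4@1, Job 5@1): d1:10  d2:10  d3:10  d4:8 ⇒ 10.
Reduction 11 − 10 = 1.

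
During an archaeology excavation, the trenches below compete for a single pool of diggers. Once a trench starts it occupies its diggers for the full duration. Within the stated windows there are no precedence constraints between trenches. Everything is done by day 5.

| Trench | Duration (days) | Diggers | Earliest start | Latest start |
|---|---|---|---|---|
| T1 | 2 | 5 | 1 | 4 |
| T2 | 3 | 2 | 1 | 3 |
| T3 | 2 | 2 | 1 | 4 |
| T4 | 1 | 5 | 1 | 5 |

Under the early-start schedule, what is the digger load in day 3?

2

At early start, day 3 has: T2.
Demand: 2 = 2.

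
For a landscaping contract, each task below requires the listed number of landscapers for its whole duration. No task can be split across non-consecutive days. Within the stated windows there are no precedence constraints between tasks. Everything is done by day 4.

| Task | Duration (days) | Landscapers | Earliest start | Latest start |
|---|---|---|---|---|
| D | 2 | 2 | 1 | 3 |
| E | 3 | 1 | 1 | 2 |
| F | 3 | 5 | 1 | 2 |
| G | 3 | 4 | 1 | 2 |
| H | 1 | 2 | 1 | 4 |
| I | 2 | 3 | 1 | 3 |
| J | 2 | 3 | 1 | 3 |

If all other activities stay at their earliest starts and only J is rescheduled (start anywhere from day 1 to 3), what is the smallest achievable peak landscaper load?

17

J@1: d1:20  d2:18  d3:10  d4:0 → peak 20
J@2: d1:17  d2:18  d3:13  d4:0 → peak 18
J@3: d1:17  d2:15  d3:13  d4:3 → peak 17
Best is J@3, peak 17.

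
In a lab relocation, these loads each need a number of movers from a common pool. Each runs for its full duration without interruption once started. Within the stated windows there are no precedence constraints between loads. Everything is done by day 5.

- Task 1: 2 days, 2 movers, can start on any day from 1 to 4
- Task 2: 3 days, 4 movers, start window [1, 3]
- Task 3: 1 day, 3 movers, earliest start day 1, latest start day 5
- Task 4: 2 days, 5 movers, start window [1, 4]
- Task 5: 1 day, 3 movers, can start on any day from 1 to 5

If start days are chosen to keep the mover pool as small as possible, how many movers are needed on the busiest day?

Early-start (Task 1@1, Task 2@1, Task 3@1, Task 4@1, Task 5@1) gives peak 17: d1:17  d2:11  d3:4  d4:0  d5:0.
Shift Task 2→3, Task 3→3, Task 5→4.
Schedule Task 1@1, Task 2@3, Task 3@3, Task 4@1, Task 5@4: d1:7  d2:7  d3:7  d4:7  d5:4 — peak 7.
Total mover-days = 32 over 5 days ⇒ peak ≥ ⌈32/5⌉ = 7, so 7 is optimal.

7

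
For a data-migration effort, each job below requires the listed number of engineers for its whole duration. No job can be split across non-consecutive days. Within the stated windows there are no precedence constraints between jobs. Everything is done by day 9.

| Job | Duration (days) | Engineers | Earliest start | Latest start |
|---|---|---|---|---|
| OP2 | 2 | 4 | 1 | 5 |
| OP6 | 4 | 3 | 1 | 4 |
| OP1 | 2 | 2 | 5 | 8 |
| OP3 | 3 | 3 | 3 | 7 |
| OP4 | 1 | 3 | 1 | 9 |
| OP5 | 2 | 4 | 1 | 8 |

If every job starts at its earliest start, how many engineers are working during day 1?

14

At early start, day 1 has: OP2, OP6, OP4, OP5.
Demand: 4 + 3 + 3 + 4 = 14.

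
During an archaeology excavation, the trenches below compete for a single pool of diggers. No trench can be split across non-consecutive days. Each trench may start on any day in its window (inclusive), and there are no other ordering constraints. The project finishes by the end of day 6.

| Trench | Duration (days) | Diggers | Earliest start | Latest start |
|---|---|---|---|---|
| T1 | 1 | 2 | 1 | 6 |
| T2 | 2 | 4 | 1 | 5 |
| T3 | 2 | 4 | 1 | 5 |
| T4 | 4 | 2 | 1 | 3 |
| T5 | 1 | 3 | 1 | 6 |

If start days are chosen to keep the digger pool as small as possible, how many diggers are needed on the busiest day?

6

Early-start (T1@1, T2@1, T3@1, T4@1, T5@1) gives peak 15: d1:15  d2:10  d3:2  d4:2  d5:0  d6:0.
Shift T3→3, T4→2, T5→5.
Schedule T1@1, T2@1, T3@3, T4@2, T5@5: d1:6  d2:6  d3:6  d4:6  d5:5  d6:0 — peak 6.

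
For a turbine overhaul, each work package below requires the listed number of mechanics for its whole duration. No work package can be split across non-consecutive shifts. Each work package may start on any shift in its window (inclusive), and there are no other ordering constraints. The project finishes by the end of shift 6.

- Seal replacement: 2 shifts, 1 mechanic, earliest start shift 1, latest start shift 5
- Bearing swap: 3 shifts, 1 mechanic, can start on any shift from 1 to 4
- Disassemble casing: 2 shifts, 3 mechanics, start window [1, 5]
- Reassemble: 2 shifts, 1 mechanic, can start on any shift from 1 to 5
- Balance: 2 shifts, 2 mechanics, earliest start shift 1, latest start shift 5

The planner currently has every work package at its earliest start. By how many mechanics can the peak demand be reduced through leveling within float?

5

Early-start peak: s1:8  s2:8  s3:1  s4:0  s5:0  s6:0 ⇒ 8.
Leveled (Seal replacement@1, Bearing swap@1, Disassemble casing@5, Reassemble@1, Balance@3): s1:3  s2:3  s3:3  s4:2  s5:3  s6:3 ⇒ 3.
Reduction 8 − 3 = 5.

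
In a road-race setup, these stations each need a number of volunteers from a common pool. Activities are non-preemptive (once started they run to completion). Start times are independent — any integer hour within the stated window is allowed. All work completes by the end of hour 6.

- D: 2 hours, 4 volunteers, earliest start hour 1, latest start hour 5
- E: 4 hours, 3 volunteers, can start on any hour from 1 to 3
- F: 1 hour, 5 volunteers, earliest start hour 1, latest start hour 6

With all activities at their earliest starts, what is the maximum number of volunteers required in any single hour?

Early-start schedule: D@1, E@1, F@1.
Load per hour: hour 1: 12, hour 2: 7, hour 3: 3, hour 4: 3, hour 5: 0, hour 6: 0.
Peak is 12.

12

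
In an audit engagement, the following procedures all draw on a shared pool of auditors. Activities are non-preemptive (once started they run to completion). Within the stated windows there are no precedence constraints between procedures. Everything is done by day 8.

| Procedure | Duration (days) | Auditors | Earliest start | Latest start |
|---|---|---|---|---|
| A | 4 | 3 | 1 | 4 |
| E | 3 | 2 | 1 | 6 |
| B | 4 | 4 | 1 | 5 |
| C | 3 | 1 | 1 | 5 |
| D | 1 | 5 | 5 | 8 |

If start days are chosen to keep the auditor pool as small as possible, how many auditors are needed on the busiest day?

7

Early-start (A@1, E@1, B@1, C@1, D@5) gives peak 10: d1:10  d2:10  d3:10  d4:7  d5:5  d6:0  d7:0  d8:0.
Shift B→4, D→8.
Schedule A@1, E@1, B@4, C@1, D@8: d1:6  d2:6  d3:6  d4:7  d5:4  d6:4  d7:4  d8:5 — peak 7.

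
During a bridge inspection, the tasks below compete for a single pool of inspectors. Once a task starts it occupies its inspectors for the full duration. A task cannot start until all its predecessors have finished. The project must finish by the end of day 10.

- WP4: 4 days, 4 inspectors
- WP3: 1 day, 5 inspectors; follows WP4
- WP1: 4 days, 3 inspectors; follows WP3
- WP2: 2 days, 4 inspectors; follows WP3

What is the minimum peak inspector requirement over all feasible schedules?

7

Schedule WP4@1, WP3@5, WP1@6, WP2@6: d1:4  d2:4  d3:4  d4:4  d5:5  d6:7  d7:7  d8:3  d9:3  d10:0 — peak 7.
No arrangement of the 14 feasible schedules does better.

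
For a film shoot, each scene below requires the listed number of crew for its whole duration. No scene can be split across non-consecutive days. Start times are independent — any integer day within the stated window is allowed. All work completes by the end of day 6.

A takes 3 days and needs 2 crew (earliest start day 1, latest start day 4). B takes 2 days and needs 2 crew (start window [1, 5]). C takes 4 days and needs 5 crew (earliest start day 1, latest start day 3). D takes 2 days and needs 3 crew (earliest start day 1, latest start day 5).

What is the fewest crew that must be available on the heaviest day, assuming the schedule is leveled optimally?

Early-start (A@1, B@1, C@1, D@1) gives peak 12: d1:12  d2:12  d3:7  d4:5  d5:0  d6:0.
Shift C→3.
Schedule A@1, B@1, C@3, D@1: d1:7  d2:7  d3:7  d4:5  d5:5  d6:5 — peak 7.

7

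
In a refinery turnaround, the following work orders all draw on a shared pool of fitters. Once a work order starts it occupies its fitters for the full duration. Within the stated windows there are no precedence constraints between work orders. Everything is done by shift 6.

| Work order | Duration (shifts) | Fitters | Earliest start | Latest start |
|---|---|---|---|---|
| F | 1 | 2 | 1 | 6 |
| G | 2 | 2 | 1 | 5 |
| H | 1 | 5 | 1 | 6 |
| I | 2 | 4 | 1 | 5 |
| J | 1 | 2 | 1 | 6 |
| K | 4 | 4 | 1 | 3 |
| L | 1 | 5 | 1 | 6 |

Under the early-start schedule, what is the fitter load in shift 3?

4

At early start, shift 3 has: K.
Demand: 4 = 4.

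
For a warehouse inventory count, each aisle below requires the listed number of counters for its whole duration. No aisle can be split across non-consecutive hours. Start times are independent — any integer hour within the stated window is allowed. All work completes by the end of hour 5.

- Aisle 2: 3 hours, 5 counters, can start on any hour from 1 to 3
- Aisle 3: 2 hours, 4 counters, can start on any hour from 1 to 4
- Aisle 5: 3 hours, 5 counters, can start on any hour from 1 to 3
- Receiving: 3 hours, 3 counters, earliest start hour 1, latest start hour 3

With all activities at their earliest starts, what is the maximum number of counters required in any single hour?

Early-start schedule: Aisle 2@1, Aisle 3@1, Aisle 5@1, Receiving@1.
Load per hour: hour 1: 17, hour 2: 17, hour 3: 13, hour 4: 0, hour 5: 0.
Peak is 17.

17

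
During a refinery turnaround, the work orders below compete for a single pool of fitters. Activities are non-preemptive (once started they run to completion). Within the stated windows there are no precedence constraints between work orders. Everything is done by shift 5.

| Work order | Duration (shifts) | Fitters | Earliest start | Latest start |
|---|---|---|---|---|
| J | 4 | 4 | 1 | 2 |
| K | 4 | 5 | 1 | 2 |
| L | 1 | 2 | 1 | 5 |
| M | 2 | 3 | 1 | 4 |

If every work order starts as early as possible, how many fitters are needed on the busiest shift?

14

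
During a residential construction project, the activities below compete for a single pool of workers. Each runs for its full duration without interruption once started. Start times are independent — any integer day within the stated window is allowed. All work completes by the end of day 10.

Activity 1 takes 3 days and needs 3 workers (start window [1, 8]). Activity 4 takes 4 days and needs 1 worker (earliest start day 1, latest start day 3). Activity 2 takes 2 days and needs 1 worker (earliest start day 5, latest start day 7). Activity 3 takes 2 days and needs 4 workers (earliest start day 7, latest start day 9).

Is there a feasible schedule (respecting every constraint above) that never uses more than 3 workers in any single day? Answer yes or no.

no

The minimum achievable peak is 4; 3 < 4, so no feasible schedule stays within the cap.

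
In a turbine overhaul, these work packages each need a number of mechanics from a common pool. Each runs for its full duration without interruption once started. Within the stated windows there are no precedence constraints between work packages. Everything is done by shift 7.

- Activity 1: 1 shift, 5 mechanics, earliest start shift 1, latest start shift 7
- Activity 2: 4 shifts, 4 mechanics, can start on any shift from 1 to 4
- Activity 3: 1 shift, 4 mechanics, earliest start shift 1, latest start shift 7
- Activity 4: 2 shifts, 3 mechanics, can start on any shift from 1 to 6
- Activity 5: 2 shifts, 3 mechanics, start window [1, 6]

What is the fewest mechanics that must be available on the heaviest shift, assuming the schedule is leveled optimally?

7

Early-start (Activity 1@1, Activity 2@1, Activity 3@1, Activity 4@1, Activity 5@1) gives peak 19: s1:19  s2:10  s3:4  s4:4  s5:0  s6:0  s7:0.
Shift Activity 2→2, Activity 3→6, Activity 4→2, Activity 5→4.
Schedule Activity 1@1, Activity 2@2, Activity 3@6, Activity 4@2, Activity 5@4: s1:5  s2:7  s3:7  s4:7  s5:7  s6:4  s7:0 — peak 7.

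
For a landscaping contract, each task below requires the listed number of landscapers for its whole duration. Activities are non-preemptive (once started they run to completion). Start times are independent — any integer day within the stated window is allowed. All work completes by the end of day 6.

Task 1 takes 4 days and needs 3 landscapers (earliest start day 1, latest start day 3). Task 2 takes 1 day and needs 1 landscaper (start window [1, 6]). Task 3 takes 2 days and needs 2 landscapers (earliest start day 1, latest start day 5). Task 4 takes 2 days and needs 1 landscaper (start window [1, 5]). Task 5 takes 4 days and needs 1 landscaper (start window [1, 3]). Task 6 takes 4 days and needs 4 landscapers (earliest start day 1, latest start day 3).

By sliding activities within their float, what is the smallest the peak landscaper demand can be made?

8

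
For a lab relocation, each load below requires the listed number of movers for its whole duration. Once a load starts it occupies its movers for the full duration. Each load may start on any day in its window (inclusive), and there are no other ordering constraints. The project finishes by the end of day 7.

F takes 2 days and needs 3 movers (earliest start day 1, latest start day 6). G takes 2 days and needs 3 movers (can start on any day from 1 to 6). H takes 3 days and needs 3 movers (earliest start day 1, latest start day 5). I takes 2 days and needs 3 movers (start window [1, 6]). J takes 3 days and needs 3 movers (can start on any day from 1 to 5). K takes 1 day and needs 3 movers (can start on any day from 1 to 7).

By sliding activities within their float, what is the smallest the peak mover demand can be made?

6

Early-start (F@1, G@1, H@1, I@1, J@1, K@1) gives peak 18: d1:18  d2:15  d3:6  d4:0  d5:0  d6:0  d7:0.
Shift H→3, I→3, J→5, K→6.
Schedule F@1, G@1, H@3, I@3, J@5, K@6: d1:6  d2:6  d3:6  d4:6  d5:6  d6:6  d7:3 — peak 6.
Total mover-days = 39 over 7 days ⇒ peak ≥ ⌈39/7⌉ = 6, so 6 is optimal.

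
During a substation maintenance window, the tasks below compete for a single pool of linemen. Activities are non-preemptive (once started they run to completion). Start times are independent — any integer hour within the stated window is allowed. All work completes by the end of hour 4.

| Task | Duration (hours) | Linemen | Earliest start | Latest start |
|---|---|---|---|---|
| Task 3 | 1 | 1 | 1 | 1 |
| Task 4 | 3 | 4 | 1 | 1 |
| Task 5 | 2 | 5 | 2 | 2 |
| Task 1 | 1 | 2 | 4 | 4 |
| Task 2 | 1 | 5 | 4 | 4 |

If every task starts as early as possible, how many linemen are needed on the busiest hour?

Early-start schedule: Task 3@1, Task 4@1, Task 5@2, Task 1@4, Task 2@4.
Load per hour: hour 1: 5, hour 2: 9, hour 3: 9, hour 4: 7.
Peak is 9.

9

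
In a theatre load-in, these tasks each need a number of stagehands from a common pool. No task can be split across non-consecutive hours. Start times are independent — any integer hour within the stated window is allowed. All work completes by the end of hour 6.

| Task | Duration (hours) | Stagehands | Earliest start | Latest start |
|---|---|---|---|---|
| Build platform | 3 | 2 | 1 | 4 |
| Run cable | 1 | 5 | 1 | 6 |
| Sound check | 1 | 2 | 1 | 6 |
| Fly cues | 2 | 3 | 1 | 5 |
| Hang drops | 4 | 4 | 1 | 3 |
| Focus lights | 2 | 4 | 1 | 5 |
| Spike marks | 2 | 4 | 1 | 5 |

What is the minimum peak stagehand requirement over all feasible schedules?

Early-start (Build platform@1, Run cable@1, Sound check@1, Fly cues@1, Hang drops@1, Focus lights@1, Spike marks@1) gives peak 24: h1:24  h2:17  h3:6  h4:4  h5:0  h6:0.
Shift Run cable→4, Fly cues→2, Focus lights→5, Spike marks→5.
Schedule Build platform@1, Run cable@4, Sound check@1, Fly cues@2, Hang drops@1, Focus lights@5, Spike marks@5: h1:8  h2:9  h3:9  h4:9  h5:8  h6:8 — peak 9.
Total stagehand-hours = 51 over 6 hours ⇒ peak ≥ ⌈51/6⌉ = 9, so 9 is optimal.

9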